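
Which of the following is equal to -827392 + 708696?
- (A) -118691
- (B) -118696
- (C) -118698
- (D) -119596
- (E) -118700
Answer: B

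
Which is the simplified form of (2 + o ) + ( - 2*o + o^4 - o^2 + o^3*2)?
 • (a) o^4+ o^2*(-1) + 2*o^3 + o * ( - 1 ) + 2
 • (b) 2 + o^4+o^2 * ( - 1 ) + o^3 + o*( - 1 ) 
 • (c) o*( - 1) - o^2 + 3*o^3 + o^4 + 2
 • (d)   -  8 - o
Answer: a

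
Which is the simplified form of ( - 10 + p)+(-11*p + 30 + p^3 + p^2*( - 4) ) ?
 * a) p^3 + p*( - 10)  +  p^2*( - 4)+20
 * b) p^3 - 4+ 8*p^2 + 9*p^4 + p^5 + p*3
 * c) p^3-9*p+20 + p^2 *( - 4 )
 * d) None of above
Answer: a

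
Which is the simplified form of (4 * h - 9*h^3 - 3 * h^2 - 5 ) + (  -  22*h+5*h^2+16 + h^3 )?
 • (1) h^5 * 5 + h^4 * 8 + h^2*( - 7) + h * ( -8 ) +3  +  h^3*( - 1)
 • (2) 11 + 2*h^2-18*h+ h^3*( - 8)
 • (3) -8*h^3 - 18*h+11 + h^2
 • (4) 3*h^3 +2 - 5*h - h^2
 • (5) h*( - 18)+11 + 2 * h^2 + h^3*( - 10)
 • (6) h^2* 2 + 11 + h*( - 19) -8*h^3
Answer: 2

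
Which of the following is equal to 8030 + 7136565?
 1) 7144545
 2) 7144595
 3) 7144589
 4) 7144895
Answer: 2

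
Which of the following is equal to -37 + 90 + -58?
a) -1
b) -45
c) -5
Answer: c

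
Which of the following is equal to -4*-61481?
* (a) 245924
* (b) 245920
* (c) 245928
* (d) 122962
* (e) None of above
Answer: a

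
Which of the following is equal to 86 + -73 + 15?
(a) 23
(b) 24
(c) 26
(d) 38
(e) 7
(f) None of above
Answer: f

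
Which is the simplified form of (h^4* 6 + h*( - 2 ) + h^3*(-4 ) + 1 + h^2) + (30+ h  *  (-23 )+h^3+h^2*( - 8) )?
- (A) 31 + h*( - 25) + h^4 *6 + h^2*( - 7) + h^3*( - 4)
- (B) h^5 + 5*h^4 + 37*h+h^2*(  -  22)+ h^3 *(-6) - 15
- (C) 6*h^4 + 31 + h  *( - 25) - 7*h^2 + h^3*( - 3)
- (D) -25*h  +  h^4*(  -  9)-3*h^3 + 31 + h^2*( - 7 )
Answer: C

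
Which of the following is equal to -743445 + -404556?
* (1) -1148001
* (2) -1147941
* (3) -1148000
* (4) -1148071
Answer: 1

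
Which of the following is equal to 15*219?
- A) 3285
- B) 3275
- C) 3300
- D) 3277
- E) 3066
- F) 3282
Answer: A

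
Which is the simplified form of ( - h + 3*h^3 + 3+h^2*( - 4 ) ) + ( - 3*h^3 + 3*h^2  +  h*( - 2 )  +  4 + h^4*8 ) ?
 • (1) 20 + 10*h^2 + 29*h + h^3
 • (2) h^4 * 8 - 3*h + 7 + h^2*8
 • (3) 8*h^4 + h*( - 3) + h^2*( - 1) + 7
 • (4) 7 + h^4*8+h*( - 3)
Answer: 3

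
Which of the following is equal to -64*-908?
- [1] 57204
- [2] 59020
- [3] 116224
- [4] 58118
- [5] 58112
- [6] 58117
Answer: 5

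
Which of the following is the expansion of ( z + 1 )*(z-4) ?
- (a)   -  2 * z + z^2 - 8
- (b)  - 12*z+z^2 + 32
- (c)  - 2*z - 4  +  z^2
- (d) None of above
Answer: d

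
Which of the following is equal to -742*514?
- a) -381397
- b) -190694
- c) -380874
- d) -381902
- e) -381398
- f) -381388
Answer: f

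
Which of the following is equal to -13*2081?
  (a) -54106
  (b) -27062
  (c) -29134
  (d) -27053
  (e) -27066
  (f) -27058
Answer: d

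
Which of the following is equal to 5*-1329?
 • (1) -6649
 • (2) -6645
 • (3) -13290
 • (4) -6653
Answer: 2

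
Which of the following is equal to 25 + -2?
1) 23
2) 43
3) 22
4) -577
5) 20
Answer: 1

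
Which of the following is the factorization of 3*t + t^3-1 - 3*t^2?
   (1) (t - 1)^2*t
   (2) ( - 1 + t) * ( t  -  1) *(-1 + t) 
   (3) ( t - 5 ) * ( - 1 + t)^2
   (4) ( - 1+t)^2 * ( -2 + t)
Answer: 2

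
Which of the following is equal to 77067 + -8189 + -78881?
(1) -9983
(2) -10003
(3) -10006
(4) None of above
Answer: 2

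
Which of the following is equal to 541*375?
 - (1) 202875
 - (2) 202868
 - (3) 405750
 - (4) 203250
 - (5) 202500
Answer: 1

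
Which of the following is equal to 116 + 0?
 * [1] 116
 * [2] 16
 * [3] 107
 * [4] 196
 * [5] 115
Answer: 1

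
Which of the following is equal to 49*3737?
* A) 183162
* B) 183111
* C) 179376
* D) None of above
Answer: D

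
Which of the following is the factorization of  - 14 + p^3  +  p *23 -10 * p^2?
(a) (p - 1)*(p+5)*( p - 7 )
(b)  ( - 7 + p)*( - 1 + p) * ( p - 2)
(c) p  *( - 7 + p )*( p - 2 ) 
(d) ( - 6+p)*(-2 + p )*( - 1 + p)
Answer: b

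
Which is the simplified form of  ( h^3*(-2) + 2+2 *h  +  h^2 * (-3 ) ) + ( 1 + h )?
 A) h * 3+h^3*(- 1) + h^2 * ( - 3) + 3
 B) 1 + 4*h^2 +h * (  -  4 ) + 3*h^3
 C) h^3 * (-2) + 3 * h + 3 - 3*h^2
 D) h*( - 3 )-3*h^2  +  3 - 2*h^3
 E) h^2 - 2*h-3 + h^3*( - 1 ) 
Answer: C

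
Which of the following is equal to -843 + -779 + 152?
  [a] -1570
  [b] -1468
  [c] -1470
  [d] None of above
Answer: c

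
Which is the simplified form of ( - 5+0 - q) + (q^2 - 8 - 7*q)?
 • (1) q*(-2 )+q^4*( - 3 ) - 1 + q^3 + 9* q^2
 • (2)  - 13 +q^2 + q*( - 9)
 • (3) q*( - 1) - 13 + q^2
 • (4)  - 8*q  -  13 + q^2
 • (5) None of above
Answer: 4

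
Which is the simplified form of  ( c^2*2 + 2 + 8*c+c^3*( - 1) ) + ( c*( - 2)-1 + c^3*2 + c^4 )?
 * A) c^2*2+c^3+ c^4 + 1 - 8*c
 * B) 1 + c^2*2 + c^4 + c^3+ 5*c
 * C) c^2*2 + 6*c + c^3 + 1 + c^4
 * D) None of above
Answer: C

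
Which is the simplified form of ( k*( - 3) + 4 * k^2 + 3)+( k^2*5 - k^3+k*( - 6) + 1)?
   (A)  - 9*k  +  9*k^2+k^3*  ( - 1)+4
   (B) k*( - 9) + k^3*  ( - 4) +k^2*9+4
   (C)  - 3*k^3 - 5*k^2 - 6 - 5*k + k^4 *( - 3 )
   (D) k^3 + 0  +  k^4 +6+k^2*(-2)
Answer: A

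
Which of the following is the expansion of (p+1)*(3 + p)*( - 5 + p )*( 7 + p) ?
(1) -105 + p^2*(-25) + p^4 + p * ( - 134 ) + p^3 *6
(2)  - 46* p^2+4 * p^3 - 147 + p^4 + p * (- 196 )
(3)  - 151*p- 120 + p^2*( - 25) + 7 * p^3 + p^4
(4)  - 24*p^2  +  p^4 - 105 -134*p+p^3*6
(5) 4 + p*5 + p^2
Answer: 4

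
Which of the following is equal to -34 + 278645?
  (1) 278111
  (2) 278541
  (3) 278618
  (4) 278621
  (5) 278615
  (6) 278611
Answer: 6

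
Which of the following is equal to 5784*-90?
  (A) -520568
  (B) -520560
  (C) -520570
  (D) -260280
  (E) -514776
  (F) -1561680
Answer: B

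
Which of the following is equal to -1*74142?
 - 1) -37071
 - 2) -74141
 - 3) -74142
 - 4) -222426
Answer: 3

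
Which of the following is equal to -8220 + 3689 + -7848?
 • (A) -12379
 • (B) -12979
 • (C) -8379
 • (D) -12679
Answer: A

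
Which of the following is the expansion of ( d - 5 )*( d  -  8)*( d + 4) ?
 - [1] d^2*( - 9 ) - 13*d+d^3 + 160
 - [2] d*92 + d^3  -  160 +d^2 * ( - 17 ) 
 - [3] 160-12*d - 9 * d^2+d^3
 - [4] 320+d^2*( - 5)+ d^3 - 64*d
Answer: 3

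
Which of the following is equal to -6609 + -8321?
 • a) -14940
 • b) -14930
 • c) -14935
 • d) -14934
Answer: b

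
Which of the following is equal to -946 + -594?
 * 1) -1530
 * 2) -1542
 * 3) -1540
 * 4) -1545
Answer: 3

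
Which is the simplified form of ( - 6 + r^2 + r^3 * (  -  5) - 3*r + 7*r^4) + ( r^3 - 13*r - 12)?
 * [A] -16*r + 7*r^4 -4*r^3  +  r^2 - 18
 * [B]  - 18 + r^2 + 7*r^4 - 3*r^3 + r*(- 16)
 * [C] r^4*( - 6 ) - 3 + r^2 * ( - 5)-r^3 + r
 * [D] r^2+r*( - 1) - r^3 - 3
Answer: A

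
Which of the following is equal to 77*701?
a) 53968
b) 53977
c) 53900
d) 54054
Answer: b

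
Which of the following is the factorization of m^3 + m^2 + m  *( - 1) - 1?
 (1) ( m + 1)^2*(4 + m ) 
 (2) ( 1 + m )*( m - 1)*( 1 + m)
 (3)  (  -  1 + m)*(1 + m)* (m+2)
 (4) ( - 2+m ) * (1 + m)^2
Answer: 2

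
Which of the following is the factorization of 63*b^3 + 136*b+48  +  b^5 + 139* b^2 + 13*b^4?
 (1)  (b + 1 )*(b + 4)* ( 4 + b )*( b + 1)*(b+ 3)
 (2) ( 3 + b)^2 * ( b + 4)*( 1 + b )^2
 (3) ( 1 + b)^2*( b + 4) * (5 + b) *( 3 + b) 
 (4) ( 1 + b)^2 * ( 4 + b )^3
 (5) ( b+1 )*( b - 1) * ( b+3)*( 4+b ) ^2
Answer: 1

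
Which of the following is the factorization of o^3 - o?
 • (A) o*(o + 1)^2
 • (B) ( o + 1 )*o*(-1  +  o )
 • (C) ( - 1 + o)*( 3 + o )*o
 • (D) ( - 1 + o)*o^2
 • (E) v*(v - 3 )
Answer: B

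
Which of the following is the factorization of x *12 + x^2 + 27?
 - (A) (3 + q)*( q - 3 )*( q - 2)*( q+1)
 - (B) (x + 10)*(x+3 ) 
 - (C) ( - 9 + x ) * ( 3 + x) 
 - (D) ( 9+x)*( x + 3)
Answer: D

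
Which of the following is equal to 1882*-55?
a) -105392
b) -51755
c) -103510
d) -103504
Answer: c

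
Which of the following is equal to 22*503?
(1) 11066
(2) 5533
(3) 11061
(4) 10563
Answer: 1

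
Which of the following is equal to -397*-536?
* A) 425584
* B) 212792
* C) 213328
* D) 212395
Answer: B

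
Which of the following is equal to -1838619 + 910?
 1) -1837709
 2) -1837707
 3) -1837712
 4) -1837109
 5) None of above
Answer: 1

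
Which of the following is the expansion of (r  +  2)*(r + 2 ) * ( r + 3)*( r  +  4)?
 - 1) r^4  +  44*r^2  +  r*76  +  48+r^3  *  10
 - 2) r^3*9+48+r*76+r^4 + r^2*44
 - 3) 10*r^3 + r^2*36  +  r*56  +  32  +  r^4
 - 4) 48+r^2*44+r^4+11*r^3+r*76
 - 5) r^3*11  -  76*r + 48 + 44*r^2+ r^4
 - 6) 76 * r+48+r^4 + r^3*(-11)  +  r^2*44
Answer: 4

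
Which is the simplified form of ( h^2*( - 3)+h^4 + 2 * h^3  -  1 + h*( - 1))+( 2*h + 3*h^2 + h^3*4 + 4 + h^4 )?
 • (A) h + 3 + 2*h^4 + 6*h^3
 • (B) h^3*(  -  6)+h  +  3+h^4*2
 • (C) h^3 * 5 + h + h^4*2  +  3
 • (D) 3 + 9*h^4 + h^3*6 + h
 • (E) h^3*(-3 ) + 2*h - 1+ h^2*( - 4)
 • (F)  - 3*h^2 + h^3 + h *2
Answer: A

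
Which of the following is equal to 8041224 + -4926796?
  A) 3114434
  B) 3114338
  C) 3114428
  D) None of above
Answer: C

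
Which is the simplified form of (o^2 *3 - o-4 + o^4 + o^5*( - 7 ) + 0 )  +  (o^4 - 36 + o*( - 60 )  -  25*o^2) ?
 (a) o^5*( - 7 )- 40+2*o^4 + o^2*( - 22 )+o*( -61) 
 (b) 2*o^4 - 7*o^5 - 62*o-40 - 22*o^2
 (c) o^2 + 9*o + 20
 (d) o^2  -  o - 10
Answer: a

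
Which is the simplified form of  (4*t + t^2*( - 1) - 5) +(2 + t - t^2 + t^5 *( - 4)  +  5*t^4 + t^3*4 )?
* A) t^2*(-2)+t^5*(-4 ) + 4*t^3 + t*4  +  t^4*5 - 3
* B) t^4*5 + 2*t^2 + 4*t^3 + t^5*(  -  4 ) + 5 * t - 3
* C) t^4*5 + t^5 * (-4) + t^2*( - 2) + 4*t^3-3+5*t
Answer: C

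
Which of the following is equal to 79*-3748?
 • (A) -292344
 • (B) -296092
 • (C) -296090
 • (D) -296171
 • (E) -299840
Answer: B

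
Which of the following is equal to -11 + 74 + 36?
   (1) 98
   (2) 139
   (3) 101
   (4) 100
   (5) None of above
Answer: 5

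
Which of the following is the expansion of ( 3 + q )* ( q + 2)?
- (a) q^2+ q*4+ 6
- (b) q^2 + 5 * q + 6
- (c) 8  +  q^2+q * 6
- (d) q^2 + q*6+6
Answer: b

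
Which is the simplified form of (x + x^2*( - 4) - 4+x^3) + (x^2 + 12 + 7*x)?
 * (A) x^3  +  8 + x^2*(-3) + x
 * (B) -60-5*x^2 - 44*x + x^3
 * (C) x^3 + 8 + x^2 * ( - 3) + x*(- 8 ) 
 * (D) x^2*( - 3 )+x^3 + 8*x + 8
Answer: D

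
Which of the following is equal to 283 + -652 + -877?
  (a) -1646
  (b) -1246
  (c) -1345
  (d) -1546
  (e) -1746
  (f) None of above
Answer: b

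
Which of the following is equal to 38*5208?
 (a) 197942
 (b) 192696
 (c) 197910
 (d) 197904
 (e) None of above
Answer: d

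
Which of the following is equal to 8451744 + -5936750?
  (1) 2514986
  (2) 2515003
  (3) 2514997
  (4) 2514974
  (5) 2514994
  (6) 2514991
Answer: 5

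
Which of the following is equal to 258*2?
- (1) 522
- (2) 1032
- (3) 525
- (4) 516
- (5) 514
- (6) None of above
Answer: 4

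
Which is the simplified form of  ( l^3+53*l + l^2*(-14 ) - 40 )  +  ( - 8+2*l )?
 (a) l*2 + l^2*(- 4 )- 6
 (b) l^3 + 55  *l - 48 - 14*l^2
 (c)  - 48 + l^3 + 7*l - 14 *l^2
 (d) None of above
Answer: b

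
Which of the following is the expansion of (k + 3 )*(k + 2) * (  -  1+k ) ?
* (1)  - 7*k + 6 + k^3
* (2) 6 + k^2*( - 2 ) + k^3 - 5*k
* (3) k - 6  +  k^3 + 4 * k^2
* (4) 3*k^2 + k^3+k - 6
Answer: 3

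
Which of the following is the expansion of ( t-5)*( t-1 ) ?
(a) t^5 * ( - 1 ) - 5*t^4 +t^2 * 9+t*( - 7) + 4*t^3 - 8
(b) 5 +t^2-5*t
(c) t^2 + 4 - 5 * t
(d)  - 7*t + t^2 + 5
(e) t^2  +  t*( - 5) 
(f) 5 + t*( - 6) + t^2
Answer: f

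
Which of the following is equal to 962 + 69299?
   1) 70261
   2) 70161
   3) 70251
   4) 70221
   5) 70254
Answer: 1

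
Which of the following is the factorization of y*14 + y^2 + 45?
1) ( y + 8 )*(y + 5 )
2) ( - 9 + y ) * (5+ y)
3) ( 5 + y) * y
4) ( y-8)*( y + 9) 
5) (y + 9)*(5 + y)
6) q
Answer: 5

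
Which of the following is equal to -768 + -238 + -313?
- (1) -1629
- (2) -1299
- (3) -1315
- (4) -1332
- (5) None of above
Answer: 5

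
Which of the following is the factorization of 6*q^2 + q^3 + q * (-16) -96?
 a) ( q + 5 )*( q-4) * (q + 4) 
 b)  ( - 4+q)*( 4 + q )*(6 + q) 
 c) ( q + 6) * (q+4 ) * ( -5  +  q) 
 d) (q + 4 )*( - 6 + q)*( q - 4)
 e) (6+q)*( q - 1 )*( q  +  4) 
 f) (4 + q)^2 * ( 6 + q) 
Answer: b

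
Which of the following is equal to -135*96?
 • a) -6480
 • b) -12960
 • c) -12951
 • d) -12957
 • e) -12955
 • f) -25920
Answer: b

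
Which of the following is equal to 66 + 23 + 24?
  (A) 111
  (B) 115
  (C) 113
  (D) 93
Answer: C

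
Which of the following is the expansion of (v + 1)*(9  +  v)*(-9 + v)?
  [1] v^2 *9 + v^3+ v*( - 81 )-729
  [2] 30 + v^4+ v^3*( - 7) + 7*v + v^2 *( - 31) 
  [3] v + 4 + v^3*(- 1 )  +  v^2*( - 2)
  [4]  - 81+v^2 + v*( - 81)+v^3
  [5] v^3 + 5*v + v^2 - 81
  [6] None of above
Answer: 4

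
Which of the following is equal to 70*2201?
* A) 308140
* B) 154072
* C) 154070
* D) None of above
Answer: C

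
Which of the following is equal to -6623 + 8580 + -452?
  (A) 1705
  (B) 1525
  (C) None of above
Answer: C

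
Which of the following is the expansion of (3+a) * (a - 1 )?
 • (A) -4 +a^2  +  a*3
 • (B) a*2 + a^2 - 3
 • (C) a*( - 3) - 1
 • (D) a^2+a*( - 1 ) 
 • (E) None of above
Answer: B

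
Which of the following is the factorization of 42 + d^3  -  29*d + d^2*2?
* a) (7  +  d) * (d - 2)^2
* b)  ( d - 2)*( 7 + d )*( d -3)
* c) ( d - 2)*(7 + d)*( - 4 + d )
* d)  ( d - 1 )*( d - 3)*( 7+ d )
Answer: b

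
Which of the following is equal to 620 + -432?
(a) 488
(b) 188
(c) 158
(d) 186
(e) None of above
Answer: b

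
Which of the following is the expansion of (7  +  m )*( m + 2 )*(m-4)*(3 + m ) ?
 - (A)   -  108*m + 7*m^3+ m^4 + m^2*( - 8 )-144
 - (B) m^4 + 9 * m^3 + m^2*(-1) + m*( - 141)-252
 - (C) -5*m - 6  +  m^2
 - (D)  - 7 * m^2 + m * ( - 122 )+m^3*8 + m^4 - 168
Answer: D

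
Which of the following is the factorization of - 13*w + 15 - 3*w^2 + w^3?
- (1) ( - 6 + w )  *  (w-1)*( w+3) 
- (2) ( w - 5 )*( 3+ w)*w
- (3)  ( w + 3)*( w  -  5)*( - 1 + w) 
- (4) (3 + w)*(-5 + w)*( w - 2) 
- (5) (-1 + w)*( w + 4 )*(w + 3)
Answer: 3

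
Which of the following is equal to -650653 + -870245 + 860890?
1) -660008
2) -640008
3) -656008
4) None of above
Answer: 1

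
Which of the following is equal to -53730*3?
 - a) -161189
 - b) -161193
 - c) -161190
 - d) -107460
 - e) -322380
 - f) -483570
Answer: c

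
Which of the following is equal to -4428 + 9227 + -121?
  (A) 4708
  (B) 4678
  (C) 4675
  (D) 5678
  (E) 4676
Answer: B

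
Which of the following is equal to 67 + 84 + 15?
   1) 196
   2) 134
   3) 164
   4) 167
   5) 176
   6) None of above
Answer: 6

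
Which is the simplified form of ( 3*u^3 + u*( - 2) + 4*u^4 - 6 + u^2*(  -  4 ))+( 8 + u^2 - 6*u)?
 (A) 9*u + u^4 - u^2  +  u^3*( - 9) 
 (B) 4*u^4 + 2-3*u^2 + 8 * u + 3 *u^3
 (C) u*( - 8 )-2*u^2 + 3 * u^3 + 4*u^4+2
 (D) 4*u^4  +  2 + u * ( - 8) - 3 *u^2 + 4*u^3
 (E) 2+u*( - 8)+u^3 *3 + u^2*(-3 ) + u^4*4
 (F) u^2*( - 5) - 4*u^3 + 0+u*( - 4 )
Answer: E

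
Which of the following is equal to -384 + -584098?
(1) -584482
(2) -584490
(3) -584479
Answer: 1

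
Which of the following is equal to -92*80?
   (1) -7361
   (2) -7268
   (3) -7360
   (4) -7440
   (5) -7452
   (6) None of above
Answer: 3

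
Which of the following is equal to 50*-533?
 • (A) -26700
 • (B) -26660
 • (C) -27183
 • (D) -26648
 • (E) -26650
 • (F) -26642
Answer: E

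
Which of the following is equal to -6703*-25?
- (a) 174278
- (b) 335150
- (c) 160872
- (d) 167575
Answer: d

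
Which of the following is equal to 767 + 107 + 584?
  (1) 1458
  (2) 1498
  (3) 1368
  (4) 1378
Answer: 1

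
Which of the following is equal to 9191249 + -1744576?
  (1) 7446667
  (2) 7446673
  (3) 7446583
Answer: 2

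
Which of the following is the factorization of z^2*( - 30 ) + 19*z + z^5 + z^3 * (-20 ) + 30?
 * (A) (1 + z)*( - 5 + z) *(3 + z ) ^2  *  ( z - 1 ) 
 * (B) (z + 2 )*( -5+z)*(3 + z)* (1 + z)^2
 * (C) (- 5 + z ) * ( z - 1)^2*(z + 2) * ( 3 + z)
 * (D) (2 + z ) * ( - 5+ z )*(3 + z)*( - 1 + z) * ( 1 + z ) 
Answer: D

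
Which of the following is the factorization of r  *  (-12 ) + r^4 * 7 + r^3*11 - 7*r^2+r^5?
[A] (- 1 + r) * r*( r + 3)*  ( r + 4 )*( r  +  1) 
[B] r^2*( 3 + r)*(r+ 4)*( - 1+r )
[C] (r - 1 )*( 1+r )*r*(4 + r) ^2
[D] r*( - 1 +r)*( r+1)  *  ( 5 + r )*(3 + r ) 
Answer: A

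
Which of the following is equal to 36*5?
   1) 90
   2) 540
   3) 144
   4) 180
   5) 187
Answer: 4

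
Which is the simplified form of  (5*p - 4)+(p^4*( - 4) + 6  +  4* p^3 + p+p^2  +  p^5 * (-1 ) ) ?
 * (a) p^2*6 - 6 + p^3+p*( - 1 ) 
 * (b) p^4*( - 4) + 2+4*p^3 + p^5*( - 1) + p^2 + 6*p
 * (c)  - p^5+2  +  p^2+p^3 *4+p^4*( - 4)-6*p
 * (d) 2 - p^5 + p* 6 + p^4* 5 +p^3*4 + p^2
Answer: b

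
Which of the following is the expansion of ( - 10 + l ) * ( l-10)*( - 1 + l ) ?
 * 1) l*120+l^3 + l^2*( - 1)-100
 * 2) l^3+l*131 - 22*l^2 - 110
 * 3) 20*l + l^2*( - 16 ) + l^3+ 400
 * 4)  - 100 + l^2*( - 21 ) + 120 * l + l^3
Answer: 4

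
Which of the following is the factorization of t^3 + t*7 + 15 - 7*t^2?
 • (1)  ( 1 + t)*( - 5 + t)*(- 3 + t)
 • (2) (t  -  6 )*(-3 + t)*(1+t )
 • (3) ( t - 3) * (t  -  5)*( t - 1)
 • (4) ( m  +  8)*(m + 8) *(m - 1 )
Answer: 1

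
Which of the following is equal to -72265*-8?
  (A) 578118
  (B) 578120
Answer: B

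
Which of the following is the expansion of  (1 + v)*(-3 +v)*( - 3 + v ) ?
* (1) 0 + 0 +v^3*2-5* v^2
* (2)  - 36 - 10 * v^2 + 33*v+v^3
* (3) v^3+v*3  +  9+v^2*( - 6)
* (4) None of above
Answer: 4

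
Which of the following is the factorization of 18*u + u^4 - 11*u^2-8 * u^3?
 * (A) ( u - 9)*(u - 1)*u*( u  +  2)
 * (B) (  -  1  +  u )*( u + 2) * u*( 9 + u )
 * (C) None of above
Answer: A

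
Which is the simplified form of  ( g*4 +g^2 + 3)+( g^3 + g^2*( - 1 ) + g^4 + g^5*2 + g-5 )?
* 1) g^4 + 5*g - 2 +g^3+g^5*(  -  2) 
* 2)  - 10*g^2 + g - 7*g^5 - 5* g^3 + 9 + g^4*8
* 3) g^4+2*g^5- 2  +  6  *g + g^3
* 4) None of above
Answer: 4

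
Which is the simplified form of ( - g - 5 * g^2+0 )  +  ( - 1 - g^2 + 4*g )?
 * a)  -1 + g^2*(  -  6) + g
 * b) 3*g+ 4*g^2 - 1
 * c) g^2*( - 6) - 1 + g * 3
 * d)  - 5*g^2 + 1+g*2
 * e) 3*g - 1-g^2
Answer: c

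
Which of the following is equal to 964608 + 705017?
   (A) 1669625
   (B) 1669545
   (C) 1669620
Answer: A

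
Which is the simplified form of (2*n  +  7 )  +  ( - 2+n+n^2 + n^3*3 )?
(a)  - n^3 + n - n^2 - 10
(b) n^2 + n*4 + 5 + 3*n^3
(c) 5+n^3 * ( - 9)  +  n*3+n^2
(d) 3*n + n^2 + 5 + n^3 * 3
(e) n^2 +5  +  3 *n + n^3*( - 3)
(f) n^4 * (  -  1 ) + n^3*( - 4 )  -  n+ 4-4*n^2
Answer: d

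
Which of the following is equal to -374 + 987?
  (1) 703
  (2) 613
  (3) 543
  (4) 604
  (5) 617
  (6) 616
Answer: 2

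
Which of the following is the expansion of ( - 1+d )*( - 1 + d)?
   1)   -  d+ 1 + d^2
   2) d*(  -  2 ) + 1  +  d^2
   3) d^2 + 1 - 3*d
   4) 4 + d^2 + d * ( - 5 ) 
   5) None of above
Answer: 2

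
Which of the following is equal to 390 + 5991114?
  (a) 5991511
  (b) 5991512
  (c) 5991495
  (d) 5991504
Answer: d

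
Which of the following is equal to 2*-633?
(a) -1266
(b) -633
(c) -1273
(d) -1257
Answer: a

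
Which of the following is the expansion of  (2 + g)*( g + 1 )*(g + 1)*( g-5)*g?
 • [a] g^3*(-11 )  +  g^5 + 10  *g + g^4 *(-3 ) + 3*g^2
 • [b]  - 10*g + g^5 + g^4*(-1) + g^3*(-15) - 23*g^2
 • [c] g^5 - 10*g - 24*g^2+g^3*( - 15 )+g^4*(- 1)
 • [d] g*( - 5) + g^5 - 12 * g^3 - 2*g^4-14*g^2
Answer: b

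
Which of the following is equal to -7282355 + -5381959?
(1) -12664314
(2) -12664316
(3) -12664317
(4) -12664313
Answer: 1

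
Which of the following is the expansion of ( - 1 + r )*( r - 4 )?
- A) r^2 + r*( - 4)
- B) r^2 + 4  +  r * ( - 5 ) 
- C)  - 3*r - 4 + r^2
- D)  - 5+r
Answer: B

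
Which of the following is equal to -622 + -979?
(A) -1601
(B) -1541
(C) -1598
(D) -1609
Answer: A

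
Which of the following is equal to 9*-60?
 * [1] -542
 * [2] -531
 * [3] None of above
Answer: 3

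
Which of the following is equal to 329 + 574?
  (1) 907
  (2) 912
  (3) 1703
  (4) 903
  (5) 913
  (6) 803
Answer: 4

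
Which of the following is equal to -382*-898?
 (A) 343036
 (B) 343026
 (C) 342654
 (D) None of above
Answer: A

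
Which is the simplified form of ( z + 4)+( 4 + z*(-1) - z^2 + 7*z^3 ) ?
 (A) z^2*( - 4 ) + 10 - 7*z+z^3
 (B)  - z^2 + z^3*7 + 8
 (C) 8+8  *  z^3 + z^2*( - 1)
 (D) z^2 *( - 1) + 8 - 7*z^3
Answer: B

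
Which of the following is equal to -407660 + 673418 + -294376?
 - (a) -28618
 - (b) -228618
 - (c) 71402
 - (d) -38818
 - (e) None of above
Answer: a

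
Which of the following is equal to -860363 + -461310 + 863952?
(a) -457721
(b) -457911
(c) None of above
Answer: a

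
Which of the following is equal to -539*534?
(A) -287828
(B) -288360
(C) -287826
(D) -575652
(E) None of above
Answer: C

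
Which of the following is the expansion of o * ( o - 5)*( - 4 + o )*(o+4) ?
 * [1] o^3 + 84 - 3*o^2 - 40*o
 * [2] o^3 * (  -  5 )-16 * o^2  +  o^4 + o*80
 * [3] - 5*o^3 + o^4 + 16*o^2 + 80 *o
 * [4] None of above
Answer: 2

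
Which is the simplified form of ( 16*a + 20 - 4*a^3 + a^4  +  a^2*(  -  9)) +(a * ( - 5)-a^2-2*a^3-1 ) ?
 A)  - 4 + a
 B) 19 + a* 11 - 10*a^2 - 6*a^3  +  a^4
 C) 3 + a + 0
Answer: B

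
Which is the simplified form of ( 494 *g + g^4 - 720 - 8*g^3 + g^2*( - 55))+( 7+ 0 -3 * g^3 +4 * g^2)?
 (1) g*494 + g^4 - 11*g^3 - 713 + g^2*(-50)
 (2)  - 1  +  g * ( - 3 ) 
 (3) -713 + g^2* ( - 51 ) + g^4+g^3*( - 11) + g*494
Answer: 3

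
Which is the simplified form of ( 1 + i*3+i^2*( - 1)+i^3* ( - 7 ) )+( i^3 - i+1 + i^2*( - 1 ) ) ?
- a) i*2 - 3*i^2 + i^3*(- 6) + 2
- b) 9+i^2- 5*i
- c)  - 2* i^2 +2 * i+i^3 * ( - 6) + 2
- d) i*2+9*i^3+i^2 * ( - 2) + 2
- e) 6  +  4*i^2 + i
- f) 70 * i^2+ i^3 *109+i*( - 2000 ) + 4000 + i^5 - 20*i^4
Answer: c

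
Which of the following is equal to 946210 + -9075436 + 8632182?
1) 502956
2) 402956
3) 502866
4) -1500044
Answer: 1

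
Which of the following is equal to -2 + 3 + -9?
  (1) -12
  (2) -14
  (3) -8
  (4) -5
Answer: 3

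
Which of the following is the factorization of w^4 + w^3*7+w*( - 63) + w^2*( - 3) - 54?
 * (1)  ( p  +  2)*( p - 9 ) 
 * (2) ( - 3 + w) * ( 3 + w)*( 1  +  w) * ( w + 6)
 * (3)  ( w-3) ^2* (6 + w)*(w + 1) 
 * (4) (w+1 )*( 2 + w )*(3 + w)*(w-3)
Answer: 2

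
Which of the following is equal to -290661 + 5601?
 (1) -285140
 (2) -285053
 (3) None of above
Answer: 3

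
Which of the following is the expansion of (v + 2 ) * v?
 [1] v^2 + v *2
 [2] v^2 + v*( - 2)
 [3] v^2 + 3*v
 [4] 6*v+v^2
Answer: 1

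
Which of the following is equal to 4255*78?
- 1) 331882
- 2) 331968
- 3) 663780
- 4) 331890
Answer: 4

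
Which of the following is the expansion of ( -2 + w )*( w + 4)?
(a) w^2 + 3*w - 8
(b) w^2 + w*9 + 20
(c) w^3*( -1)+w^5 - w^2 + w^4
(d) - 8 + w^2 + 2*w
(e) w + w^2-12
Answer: d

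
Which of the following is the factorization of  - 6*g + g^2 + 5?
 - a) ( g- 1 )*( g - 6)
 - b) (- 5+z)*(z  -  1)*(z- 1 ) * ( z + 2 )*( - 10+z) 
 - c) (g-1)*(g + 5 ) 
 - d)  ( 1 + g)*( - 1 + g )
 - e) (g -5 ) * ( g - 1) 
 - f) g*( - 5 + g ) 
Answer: e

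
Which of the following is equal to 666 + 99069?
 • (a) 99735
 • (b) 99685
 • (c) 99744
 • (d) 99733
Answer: a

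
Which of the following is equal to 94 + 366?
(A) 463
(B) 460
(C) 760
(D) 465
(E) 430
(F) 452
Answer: B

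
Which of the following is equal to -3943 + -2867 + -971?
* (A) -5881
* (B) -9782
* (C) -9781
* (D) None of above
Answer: D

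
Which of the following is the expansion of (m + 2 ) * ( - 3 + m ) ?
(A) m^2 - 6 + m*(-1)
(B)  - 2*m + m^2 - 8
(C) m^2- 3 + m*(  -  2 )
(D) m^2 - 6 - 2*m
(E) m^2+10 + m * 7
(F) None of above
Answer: A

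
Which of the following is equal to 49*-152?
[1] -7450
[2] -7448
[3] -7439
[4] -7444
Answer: 2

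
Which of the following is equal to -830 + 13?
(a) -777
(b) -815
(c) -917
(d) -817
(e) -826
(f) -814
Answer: d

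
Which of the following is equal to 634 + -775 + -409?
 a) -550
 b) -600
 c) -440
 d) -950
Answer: a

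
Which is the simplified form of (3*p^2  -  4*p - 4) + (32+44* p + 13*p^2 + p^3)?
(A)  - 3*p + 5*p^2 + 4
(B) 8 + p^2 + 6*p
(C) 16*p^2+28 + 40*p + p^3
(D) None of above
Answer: C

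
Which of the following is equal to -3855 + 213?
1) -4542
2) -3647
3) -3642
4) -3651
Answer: 3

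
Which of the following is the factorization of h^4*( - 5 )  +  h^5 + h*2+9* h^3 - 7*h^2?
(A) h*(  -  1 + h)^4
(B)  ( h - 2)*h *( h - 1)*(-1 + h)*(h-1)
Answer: B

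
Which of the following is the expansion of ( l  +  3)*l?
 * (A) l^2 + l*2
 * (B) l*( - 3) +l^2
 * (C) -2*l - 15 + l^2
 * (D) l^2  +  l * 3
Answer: D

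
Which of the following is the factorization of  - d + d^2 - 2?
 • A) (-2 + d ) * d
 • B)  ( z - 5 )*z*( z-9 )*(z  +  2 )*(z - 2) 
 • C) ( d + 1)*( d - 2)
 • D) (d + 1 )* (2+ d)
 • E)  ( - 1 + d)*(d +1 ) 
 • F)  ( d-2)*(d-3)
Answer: C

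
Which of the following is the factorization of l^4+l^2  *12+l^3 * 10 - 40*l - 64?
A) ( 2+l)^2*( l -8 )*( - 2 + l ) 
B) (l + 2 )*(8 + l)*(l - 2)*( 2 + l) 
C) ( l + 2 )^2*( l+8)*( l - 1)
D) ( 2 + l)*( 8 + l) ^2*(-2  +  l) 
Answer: B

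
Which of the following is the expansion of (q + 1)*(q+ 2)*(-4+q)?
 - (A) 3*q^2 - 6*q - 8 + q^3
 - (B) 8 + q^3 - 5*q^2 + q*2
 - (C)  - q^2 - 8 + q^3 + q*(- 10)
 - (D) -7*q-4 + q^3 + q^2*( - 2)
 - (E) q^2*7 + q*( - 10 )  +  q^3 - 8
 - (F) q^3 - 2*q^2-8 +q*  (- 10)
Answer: C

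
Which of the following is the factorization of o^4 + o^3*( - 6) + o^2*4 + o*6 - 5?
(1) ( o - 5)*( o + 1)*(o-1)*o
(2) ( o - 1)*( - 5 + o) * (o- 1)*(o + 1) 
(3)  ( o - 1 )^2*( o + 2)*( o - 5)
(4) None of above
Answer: 2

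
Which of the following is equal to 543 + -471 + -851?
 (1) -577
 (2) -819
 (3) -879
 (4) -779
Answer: 4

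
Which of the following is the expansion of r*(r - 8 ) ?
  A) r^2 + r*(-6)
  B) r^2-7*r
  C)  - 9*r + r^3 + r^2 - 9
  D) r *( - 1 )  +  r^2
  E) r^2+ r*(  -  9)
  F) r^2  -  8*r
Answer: F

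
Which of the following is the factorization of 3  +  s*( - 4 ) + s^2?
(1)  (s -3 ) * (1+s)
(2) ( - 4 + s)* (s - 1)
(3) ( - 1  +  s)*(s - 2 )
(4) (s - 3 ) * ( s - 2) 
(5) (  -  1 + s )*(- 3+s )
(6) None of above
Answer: 5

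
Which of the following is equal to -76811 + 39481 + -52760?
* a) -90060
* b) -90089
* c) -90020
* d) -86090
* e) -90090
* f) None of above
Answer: e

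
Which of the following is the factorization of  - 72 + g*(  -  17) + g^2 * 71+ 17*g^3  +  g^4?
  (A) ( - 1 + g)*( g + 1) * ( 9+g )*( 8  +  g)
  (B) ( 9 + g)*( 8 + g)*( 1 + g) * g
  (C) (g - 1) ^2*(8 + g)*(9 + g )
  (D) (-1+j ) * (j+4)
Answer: A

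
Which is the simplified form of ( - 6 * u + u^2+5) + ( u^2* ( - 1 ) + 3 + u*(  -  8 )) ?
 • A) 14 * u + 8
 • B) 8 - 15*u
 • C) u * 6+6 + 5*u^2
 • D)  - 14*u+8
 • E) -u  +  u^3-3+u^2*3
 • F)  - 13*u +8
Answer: D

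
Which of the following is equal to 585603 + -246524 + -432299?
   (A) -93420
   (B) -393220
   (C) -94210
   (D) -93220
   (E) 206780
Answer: D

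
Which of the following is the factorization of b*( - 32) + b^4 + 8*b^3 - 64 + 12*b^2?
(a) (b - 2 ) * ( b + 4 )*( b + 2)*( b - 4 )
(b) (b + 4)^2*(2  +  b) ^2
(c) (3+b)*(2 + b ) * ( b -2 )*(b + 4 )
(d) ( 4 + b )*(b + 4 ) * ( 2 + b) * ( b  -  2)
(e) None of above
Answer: d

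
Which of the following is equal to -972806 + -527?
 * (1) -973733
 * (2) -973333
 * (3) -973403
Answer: 2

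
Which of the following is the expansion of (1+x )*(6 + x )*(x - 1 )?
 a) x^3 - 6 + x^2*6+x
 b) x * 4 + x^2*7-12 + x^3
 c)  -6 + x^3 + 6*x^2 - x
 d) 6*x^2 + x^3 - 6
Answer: c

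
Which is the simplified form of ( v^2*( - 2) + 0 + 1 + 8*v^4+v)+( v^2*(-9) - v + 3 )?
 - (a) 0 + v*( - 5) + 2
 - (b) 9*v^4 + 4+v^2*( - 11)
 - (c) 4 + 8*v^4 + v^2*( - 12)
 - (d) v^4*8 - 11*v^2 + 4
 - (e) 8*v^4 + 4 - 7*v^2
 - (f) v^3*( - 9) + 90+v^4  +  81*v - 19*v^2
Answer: d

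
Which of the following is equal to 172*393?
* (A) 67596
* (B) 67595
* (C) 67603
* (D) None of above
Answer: A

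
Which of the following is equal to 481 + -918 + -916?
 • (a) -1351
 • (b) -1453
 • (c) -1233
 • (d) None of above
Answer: d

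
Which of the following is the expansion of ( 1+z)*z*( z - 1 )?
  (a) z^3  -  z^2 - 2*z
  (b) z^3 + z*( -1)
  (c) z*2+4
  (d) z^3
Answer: b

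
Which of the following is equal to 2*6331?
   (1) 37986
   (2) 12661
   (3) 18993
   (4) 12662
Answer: 4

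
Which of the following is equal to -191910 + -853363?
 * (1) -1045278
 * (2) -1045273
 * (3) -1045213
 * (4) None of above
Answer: 2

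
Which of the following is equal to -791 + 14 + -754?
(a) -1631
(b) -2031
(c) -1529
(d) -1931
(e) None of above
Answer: e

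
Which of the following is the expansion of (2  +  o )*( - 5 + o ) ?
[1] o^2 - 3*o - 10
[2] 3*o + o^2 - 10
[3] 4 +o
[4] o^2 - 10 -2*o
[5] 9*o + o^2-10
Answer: 1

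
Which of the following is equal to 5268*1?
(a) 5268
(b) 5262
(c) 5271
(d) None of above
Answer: a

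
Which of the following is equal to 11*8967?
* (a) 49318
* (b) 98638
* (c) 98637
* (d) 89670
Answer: c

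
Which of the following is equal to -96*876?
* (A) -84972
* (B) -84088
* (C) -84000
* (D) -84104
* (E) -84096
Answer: E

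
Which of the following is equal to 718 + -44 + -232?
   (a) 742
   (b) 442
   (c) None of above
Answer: b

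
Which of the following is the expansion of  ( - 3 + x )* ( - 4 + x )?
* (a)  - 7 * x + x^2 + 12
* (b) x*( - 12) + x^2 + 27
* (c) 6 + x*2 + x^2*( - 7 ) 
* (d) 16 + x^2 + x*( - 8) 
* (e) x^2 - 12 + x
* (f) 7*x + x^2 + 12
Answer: a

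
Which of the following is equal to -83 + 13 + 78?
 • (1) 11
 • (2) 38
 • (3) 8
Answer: 3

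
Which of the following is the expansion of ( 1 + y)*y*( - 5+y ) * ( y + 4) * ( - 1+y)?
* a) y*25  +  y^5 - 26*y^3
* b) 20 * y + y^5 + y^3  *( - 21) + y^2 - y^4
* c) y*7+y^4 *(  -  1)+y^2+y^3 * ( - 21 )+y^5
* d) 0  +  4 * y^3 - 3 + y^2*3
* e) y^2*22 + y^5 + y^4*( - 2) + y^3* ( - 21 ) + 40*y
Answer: b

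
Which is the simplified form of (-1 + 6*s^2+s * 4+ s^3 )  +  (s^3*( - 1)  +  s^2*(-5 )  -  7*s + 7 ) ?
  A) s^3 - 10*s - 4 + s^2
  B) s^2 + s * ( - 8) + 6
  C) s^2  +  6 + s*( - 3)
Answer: C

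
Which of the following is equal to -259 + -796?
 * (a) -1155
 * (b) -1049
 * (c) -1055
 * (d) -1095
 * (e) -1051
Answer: c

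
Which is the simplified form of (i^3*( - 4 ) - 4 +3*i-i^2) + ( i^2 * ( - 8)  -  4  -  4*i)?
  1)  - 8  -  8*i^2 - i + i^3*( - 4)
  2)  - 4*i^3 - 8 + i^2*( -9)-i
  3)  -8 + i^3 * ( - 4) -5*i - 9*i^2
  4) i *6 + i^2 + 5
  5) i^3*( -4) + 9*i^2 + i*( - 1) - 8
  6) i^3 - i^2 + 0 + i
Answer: 2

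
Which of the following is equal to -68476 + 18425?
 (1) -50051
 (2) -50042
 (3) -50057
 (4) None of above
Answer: 1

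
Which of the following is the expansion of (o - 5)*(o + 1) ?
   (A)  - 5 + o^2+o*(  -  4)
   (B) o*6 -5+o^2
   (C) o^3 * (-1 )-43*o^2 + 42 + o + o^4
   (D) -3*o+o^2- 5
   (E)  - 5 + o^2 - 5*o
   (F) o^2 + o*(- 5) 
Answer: A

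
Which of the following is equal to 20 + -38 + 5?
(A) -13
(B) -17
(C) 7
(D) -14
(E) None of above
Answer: A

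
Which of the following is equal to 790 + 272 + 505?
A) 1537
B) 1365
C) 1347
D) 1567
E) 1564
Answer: D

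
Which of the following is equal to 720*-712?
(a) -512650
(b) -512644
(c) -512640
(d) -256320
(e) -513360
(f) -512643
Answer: c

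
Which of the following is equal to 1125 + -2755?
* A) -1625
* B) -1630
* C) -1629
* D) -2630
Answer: B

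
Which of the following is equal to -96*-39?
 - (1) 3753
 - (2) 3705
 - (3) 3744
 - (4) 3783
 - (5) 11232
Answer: 3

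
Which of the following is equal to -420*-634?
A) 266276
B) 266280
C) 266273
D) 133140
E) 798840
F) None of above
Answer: B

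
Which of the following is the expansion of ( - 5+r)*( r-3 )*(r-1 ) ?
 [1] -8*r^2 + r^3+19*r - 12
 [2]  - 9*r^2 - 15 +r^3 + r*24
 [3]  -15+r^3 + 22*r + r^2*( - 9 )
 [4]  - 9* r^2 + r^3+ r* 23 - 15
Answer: 4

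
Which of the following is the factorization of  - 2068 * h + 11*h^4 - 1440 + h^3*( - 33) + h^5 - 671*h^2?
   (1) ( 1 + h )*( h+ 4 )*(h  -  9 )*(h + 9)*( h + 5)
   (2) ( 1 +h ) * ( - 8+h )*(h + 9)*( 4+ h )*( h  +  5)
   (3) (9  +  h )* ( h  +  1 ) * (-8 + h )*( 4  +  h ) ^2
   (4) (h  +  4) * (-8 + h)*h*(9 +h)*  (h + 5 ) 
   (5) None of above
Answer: 2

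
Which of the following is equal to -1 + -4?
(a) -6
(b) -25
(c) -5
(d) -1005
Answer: c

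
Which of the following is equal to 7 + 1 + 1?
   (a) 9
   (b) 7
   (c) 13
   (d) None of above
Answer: a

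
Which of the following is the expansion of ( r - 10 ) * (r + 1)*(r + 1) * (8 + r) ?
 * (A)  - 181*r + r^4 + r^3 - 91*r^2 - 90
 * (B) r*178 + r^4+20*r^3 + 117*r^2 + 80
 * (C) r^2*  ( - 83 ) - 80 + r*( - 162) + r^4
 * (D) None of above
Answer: C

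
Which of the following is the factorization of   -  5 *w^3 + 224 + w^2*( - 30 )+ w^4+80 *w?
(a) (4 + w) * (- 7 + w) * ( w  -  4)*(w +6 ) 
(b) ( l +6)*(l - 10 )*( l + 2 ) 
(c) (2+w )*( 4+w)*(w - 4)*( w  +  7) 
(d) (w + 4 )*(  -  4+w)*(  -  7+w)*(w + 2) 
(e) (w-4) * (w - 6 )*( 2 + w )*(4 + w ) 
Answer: d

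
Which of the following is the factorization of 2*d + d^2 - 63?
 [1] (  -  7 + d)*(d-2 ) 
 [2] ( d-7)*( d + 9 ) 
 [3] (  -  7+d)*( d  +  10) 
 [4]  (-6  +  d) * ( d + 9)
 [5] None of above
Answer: 2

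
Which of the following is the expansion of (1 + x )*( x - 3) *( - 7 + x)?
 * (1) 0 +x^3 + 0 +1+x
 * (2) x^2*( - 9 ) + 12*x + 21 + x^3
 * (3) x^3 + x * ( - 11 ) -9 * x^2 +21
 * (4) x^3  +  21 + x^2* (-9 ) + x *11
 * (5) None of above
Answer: 4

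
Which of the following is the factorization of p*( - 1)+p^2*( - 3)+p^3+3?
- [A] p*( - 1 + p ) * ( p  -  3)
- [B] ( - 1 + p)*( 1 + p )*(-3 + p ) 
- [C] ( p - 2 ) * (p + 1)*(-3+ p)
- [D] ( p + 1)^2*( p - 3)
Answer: B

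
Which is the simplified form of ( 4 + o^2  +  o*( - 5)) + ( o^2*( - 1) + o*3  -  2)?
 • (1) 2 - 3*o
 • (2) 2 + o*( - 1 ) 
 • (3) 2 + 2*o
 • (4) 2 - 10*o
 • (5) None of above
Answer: 5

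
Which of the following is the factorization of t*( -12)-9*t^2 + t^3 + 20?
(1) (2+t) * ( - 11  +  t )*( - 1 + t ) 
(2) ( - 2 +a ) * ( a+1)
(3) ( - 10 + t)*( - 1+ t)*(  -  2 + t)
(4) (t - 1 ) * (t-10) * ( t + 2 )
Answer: 4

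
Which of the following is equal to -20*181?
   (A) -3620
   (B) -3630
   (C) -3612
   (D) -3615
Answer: A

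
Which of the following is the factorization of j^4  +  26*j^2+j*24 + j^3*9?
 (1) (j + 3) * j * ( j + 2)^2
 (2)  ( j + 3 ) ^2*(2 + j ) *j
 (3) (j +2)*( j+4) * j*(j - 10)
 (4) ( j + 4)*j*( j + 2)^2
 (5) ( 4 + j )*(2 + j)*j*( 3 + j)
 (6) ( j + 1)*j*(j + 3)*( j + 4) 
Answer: 5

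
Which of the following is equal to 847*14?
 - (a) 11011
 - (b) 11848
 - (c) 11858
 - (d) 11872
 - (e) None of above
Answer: c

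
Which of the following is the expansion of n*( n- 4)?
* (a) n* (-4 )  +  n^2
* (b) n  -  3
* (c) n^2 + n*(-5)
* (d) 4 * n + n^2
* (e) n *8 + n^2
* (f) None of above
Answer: a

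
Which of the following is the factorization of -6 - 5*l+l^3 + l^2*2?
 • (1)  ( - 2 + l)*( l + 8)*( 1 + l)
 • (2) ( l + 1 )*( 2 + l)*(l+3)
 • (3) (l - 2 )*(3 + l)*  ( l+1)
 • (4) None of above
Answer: 3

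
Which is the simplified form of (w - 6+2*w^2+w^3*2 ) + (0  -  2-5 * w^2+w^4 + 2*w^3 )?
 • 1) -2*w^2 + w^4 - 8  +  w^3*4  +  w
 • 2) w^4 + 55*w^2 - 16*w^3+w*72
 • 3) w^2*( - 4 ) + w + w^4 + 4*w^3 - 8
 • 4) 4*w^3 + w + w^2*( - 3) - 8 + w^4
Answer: 4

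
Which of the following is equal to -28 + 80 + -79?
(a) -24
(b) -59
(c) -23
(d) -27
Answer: d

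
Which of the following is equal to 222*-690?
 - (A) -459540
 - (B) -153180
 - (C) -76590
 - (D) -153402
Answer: B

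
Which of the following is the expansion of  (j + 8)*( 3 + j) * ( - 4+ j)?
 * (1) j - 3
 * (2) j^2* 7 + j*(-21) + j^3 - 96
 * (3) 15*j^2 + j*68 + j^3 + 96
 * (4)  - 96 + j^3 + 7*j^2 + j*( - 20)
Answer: 4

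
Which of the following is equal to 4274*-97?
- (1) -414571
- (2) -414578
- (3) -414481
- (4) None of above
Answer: 2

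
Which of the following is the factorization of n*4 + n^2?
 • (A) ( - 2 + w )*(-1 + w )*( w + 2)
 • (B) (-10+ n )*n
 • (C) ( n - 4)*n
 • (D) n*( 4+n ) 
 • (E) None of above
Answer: D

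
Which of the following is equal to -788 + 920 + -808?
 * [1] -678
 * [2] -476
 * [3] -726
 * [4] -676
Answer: 4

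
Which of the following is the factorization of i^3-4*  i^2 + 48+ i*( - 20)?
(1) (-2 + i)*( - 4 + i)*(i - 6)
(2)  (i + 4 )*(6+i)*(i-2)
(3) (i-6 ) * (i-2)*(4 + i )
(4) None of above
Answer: 3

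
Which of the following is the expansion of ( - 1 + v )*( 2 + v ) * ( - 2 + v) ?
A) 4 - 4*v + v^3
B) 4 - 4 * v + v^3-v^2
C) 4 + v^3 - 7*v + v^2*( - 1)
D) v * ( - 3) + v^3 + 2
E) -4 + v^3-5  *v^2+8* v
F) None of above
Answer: B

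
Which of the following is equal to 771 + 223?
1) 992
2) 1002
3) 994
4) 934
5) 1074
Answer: 3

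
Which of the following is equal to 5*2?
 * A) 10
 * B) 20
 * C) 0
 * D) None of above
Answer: A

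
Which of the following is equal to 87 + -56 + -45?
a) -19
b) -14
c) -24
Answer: b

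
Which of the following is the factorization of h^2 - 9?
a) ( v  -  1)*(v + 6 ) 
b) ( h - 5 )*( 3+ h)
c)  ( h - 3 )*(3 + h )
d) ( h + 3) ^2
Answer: c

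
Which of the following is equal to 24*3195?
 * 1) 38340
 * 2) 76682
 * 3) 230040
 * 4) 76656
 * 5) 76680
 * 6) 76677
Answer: 5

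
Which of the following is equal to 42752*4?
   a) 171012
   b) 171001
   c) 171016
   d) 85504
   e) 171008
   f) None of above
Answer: e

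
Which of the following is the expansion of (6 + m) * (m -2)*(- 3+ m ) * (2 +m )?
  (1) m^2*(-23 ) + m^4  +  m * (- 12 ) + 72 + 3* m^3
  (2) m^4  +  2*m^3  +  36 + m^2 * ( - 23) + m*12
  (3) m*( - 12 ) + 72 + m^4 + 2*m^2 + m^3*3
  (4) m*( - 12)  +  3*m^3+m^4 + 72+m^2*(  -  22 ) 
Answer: 4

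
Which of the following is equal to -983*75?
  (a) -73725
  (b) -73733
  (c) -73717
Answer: a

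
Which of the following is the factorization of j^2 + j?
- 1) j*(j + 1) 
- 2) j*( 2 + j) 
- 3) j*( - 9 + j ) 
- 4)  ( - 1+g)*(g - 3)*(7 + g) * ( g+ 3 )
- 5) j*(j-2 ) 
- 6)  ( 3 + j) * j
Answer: 1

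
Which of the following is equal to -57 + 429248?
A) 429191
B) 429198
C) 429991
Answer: A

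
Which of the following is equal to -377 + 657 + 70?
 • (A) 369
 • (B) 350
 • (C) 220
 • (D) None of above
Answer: B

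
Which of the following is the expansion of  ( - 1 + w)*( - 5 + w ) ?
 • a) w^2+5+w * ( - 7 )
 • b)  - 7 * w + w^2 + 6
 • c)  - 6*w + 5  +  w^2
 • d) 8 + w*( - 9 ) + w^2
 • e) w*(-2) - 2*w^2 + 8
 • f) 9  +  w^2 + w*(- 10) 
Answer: c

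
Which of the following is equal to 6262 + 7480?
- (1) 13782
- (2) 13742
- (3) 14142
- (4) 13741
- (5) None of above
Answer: 2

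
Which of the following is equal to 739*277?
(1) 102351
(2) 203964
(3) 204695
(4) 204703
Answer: 4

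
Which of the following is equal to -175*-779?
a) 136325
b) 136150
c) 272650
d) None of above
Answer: a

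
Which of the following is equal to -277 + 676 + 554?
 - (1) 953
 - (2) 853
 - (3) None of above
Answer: 1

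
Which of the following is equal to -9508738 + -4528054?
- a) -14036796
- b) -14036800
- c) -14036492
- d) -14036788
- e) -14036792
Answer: e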